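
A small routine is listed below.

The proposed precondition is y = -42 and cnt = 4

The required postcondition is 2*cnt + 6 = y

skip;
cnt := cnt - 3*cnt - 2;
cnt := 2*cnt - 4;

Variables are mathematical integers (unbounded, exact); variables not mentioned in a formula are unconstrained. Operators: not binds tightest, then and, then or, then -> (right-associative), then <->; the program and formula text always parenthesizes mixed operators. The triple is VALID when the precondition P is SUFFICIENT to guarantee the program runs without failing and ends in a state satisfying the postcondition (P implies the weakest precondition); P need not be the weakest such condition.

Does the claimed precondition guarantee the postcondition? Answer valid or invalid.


Working backward. After the program, the postcondition 2*cnt + 6 = y must hold; in canonical form it is 2*cnt = y - 6.
Before cnt := 2*cnt - 4: 4*cnt = y + 2
Before cnt := cnt - 3*cnt - 2: 8*cnt + y = -10
Before skip: 8*cnt + y = -10
The weakest precondition is 8*cnt + y = -10.
Check whether y = -42 and cnt = 4 implies it.
Every state satisfying the precondition satisfies the weakest precondition: the implication holds.
Answer: valid


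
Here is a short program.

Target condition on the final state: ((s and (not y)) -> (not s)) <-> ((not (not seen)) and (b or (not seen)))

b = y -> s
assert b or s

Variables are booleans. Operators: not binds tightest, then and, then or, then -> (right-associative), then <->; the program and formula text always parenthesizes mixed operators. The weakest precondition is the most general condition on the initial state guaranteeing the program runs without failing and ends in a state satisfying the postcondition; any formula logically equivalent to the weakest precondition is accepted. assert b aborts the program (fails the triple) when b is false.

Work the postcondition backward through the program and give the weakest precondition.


Working backward. After the program, the postcondition ((s and (not y)) -> (not s)) <-> ((not (not seen)) and (b or (not seen))) must hold; in canonical form it is ((s and (not y)) -> (not s)) <-> (seen and (b or (not seen))).
Before assert b or s: (b or s) and (((s and (not y)) -> (not s)) <-> (seen and (b or (not seen))))
Before b := y -> s: ((y -> s) or s) and (((s and (not y)) -> (not s)) <-> (seen and ((y -> s) or (not seen))))
Answer: WP = ((y -> s) or s) and (((s and (not y)) -> (not s)) <-> (seen and ((y -> s) or (not seen))))


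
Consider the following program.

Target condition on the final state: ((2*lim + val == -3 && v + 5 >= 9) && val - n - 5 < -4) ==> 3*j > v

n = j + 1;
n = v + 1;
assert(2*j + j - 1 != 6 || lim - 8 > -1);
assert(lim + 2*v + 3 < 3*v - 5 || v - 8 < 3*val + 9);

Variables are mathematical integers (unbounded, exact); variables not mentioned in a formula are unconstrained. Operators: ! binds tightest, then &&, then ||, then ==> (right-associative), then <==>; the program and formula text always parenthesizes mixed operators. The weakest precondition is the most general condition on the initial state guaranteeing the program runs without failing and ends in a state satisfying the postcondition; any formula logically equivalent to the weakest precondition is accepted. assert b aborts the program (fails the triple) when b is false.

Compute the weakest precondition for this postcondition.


Working backward. After the program, the postcondition ((2*lim + val == -3 && v + 5 >= 9) && val - n - 5 < -4) ==> 3*j > v must hold; in canonical form it is (2*lim + val == -3 && v >= 4 && val < n + 1) ==> 3*j > v.
Before assert lim + 2*v + 3 < 3*v - 5 || v - 8 < 3*val + 9: (lim < v - 8 || v < 3*val + 17) && ((2*lim + val == -3 && v >= 4 && val < n + 1) ==> 3*j > v)
Before assert 2*j + j - 1 != 6 || lim - 8 > -1: (3*j != 7 || lim > 7) && (lim < v - 8 || v < 3*val + 17) && ((2*lim + val == -3 && v >= 4 && val < n + 1) ==> 3*j > v)
Before n := v + 1: (3*j != 7 || lim > 7) && (lim < v - 8 || v < 3*val + 17) && ((2*lim + val == -3 && v >= 4 && val < v + 2) ==> 3*j > v)
Before n := j + 1: (3*j != 7 || lim > 7) && (lim < v - 8 || v < 3*val + 17) && ((2*lim + val == -3 && v >= 4 && val < v + 2) ==> 3*j > v)
Answer: WP = (3*j != 7 || lim > 7) && (lim < v - 8 || v < 3*val + 17) && ((2*lim + val == -3 && v >= 4 && val < v + 2) ==> 3*j > v)


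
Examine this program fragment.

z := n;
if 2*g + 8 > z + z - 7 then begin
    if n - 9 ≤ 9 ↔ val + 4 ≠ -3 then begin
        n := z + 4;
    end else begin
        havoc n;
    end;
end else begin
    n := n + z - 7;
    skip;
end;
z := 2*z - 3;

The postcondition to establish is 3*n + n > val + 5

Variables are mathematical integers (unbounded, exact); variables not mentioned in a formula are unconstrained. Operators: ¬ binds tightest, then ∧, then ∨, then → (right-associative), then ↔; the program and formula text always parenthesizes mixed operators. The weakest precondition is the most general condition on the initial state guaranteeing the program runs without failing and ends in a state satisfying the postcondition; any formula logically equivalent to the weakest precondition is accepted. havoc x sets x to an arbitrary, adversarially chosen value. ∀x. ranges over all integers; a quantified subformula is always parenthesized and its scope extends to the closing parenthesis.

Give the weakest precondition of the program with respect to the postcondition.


Working backward. After the program, the postcondition 3*n + n > val + 5 must hold; in canonical form it is 4*n > val + 5.
Before z := 2*z - 3: 4*n > val + 5
Then branch requires ((n ≤ 18 ↔ val ≠ -7) → 4*z > val - 11) ∧ ((¬(n ≤ 18 ↔ val ≠ -7)) → (∀n_1. 4*n_1 > val + 5)); else branch requires 4*n + 4*z > val + 33.
Before the if: (2*g > 2*z - 15 → (((n ≤ 18 ↔ val ≠ -7) → 4*z > val - 11) ∧ ((¬(n ≤ 18 ↔ val ≠ -7)) → (∀n_1. 4*n_1 > val + 5)))) ∧ ((¬(2*g > 2*z - 15)) → 4*n + 4*z > val + 33)
Before z := n: (2*g > 2*n - 15 → (((n ≤ 18 ↔ val ≠ -7) → 4*n > val - 11) ∧ ((¬(n ≤ 18 ↔ val ≠ -7)) → (∀n_1. 4*n_1 > val + 5)))) ∧ ((¬(2*g > 2*n - 15)) → 8*n > val + 33)
Answer: WP = (2*g > 2*n - 15 → (((n ≤ 18 ↔ val ≠ -7) → 4*n > val - 11) ∧ ((¬(n ≤ 18 ↔ val ≠ -7)) → (∀n_1. 4*n_1 > val + 5)))) ∧ ((¬(2*g > 2*n - 15)) → 8*n > val + 33)


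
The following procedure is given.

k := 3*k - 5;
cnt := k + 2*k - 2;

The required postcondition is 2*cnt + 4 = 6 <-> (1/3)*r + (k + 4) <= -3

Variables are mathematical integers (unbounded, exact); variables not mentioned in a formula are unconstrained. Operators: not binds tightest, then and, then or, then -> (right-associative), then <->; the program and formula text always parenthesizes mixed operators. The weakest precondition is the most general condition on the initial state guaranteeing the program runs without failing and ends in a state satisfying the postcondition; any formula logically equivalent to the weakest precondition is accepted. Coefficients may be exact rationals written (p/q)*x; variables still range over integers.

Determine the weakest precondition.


Working backward. After the program, the postcondition 2*cnt + 4 = 6 <-> (1/3)*r + (k + 4) <= -3 must hold; in canonical form it is 2*cnt = 2 <-> k + (1/3)*r <= -7.
Before cnt := k + 2*k - 2: 6*k = 6 <-> k + (1/3)*r <= -7
Before k := 3*k - 5: 18*k = 36 <-> 3*k + (1/3)*r <= -2
Answer: WP = 18*k = 36 <-> 3*k + (1/3)*r <= -2


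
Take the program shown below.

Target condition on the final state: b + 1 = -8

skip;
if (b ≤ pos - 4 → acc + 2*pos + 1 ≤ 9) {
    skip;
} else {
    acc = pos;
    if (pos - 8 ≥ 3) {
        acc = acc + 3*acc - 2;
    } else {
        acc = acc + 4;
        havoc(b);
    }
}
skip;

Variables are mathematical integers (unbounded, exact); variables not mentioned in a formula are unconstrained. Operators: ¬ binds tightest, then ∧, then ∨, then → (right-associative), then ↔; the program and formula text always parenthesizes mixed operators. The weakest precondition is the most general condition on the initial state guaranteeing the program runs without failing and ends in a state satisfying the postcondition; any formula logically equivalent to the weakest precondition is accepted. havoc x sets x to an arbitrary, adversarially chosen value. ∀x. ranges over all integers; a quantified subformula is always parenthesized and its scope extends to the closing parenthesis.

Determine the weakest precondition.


Working backward. After the program, the postcondition b + 1 = -8 must hold; in canonical form it is b = -9.
Before skip: b = -9
Then branch requires b = -9; else branch requires (pos ≥ 11 → b = -9) ∧ ((¬(pos ≥ 11)) → (∀b_1. b_1 = -9)).
Before the if: ((b ≤ pos - 4 → acc + 2*pos ≤ 8) → b = -9) ∧ ((¬(b ≤ pos - 4 → acc + 2*pos ≤ 8)) → ((pos ≥ 11 → b = -9) ∧ ((¬(pos ≥ 11)) → (∀b_1. b_1 = -9))))
Before skip: ((b ≤ pos - 4 → acc + 2*pos ≤ 8) → b = -9) ∧ ((¬(b ≤ pos - 4 → acc + 2*pos ≤ 8)) → ((pos ≥ 11 → b = -9) ∧ ((¬(pos ≥ 11)) → (∀b_1. b_1 = -9))))
Answer: WP = ((b ≤ pos - 4 → acc + 2*pos ≤ 8) → b = -9) ∧ ((¬(b ≤ pos - 4 → acc + 2*pos ≤ 8)) → ((pos ≥ 11 → b = -9) ∧ ((¬(pos ≥ 11)) → (∀b_1. b_1 = -9))))


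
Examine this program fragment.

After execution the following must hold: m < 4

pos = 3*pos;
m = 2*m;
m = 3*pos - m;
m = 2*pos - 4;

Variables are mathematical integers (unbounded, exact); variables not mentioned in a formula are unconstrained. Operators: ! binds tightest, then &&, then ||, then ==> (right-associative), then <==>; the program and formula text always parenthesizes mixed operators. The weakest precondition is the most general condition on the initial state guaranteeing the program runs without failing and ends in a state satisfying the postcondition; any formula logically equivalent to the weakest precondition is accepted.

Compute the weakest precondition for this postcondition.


Working backward. After the program, m < 4 must hold.
Before m := 2*pos - 4: 2*pos < 8
Before m := 3*pos - m: 2*pos < 8
Before m := 2*m: 2*pos < 8
Before pos := 3*pos: 6*pos < 8
Answer: WP = 6*pos < 8


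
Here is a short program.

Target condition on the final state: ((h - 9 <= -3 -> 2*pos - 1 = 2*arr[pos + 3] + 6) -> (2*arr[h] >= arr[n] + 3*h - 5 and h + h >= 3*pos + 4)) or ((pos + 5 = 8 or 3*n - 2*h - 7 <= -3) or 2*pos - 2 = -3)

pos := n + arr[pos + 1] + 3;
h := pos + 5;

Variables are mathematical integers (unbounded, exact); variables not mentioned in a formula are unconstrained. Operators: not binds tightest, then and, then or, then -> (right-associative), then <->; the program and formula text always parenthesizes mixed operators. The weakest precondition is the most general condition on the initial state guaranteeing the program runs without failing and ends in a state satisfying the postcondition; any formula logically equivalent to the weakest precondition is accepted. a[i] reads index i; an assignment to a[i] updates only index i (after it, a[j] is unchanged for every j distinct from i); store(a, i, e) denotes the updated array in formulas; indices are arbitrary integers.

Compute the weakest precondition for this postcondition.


Working backward. After the program, the postcondition ((h - 9 <= -3 -> 2*pos - 1 = 2*arr[pos + 3] + 6) -> (2*arr[h] >= arr[n] + 3*h - 5 and h + h >= 3*pos + 4)) or ((pos + 5 = 8 or 3*n - 2*h - 7 <= -3) or 2*pos - 2 = -3) must hold; in canonical form it is ((h <= 6 -> 2*pos = 2*arr[pos + 3] + 7) -> (2*arr[h] >= arr[n] + 3*h - 5 and 2*h >= 3*pos + 4)) or pos = 3 or 3*n <= 2*h + 4 or 2*pos = -1.
Before h := pos + 5: ((pos <= 1 -> 2*pos = 2*arr[pos + 3] + 7) -> (2*arr[pos + 5] >= arr[n] + 3*pos + 10 and pos <= 6)) or pos = 3 or 3*n <= 2*pos + 14 or 2*pos = -1
Before pos := n + arr[pos + 1] + 3: ((arr[pos + 1] + n <= -2 -> 2*arr[pos + 1] + 2*n = 2*arr[arr[pos + 1] + n + 6] + 1) -> (2*arr[arr[pos + 1] + n + 8] >= 3*arr[pos + 1] + arr[n] + 3*n + 19 and arr[pos + 1] + n <= 3)) or arr[pos + 1] + n = 0 or n <= 2*arr[pos + 1] + 20 or 2*arr[pos + 1] + 2*n = -7
Answer: WP = ((arr[pos + 1] + n <= -2 -> 2*arr[pos + 1] + 2*n = 2*arr[arr[pos + 1] + n + 6] + 1) -> (2*arr[arr[pos + 1] + n + 8] >= 3*arr[pos + 1] + arr[n] + 3*n + 19 and arr[pos + 1] + n <= 3)) or arr[pos + 1] + n = 0 or n <= 2*arr[pos + 1] + 20 or 2*arr[pos + 1] + 2*n = -7


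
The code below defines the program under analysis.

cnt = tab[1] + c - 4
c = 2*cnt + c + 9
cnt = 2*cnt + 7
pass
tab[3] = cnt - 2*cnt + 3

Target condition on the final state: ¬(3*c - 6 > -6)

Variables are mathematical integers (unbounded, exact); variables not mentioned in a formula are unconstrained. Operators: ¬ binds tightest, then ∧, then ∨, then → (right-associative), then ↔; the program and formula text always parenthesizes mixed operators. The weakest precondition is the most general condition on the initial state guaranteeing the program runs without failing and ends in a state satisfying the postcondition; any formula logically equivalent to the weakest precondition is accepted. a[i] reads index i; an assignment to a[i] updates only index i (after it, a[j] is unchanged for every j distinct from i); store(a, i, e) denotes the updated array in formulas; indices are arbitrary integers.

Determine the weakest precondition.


Working backward. After the program, the postcondition ¬(3*c - 6 > -6) must hold; in canonical form it is ¬(3*c > 0).
Before tab[3] := cnt - 2*cnt + 3: ¬(3*c > 0)
Before skip: ¬(3*c > 0)
Before cnt := 2*cnt + 7: ¬(3*c > 0)
Before c := 2*cnt + c + 9: ¬(3*c + 6*cnt > -27)
Before cnt := tab[1] + c - 4: ¬(6*tab[1] + 9*c > -3)
Answer: WP = ¬(6*tab[1] + 9*c > -3)


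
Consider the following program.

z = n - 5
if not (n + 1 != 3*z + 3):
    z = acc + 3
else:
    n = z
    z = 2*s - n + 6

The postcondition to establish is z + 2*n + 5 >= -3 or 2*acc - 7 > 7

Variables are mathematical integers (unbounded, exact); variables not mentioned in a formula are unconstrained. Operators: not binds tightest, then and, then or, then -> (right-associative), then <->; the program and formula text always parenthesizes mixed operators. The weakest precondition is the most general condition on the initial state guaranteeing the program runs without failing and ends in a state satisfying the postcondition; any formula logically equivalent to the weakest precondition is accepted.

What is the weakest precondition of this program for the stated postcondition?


Working backward. After the program, the postcondition z + 2*n + 5 >= -3 or 2*acc - 7 > 7 must hold; in canonical form it is 2*n + z >= -8 or 2*acc > 14.
Then branch requires acc + 2*n >= -11 or 2*acc > 14; else branch requires 2*s + z >= -14 or 2*acc > 14.
Before the if: ((not (n != 3*z + 2)) -> (acc + 2*n >= -11 or 2*acc > 14)) and (n != 3*z + 2 -> (2*s + z >= -14 or 2*acc > 14))
Before z := n - 5: ((not (2*n != 13)) -> (acc + 2*n >= -11 or 2*acc > 14)) and (2*n != 13 -> (n + 2*s >= -9 or 2*acc > 14))
Answer: WP = ((not (2*n != 13)) -> (acc + 2*n >= -11 or 2*acc > 14)) and (2*n != 13 -> (n + 2*s >= -9 or 2*acc > 14))


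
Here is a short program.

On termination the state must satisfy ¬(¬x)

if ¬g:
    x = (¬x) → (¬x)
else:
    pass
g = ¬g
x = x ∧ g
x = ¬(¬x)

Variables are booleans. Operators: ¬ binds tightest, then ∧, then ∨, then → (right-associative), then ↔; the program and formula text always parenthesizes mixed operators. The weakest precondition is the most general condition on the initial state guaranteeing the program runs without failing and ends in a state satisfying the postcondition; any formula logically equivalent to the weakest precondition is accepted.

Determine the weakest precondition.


Working backward. After the program, the postcondition ¬(¬x) must hold; in canonical form it is x.
Before x := ¬(¬x): x
Before x := x ∧ g: x ∧ g
Before g := ¬g: x ∧ (¬g)
Then branch requires ¬g; else branch requires x ∧ (¬g).
Before the if: g → (x ∧ (¬g))
Answer: WP = g → (x ∧ (¬g))


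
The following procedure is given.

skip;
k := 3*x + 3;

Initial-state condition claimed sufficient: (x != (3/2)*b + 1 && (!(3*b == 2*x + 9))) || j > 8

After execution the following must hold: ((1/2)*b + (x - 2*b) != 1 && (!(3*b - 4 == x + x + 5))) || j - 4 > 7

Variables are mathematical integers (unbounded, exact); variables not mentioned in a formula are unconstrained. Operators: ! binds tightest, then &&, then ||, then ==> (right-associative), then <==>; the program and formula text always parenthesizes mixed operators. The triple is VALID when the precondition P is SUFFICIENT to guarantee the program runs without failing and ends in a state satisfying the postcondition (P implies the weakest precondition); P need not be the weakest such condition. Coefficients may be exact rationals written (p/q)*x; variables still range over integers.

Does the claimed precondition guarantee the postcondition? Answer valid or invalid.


Working backward. After the program, the postcondition ((1/2)*b + (x - 2*b) != 1 && (!(3*b - 4 == x + x + 5))) || j - 4 > 7 must hold; in canonical form it is (x != (3/2)*b + 1 && (!(3*b == 2*x + 9))) || j > 11.
Before k := 3*x + 3: (x != (3/2)*b + 1 && (!(3*b == 2*x + 9))) || j > 11
Before skip: (x != (3/2)*b + 1 && (!(3*b == 2*x + 9))) || j > 11
The weakest precondition is (x != (3/2)*b + 1 && (!(3*b == 2*x + 9))) || j > 11.
Check whether (x != (3/2)*b + 1 && (!(3*b == 2*x + 9))) || j > 8 implies it.
Countermodel: at the initial state b = -2, j = 9, x = -2, the precondition holds but the weakest precondition fails.
Answer: invalid


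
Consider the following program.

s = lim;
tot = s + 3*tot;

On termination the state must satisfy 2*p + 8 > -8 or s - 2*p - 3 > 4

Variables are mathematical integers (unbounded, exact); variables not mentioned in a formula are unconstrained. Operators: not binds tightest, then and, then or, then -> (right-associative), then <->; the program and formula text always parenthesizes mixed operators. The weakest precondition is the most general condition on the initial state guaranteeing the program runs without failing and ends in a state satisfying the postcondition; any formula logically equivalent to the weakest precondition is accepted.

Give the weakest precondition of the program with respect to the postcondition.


Working backward. After the program, the postcondition 2*p + 8 > -8 or s - 2*p - 3 > 4 must hold; in canonical form it is 2*p > -16 or s > 2*p + 7.
Before tot := s + 3*tot: 2*p > -16 or s > 2*p + 7
Before s := lim: 2*p > -16 or lim > 2*p + 7
Answer: WP = 2*p > -16 or lim > 2*p + 7


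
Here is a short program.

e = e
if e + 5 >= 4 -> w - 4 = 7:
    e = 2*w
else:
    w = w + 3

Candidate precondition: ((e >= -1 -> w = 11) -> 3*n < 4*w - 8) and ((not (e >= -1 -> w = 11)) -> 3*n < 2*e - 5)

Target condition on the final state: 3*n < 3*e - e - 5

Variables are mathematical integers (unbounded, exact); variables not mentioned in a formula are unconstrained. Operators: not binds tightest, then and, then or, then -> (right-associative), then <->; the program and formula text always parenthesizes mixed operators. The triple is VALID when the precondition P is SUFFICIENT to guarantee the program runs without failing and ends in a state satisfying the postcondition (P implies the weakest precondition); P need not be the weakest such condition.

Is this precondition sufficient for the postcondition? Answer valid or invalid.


Working backward. After the program, the postcondition 3*n < 3*e - e - 5 must hold; in canonical form it is 3*n < 2*e - 5.
Then branch requires 3*n < 4*w - 5; else branch requires 3*n < 2*e - 5.
Before the if: ((e >= -1 -> w = 11) -> 3*n < 4*w - 5) and ((not (e >= -1 -> w = 11)) -> 3*n < 2*e - 5)
Before e := e: ((e >= -1 -> w = 11) -> 3*n < 4*w - 5) and ((not (e >= -1 -> w = 11)) -> 3*n < 2*e - 5)
The weakest precondition is ((e >= -1 -> w = 11) -> 3*n < 4*w - 5) and ((not (e >= -1 -> w = 11)) -> 3*n < 2*e - 5).
Check whether ((e >= -1 -> w = 11) -> 3*n < 4*w - 8) and ((not (e >= -1 -> w = 11)) -> 3*n < 2*e - 5) implies it.
Every state satisfying the precondition satisfies the weakest precondition: the implication holds.
Answer: valid


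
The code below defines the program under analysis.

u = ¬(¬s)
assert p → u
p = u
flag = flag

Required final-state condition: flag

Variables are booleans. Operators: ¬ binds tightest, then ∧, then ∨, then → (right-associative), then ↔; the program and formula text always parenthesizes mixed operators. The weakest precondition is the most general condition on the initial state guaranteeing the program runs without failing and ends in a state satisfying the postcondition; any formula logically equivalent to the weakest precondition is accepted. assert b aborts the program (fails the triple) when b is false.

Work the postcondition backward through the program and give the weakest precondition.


Working backward. After the program, flag must hold.
Before flag := flag: flag
Before p := u: flag
Before assert p → u: (p → u) ∧ flag
Before u := ¬(¬s): (p → s) ∧ flag
Answer: WP = (p → s) ∧ flag


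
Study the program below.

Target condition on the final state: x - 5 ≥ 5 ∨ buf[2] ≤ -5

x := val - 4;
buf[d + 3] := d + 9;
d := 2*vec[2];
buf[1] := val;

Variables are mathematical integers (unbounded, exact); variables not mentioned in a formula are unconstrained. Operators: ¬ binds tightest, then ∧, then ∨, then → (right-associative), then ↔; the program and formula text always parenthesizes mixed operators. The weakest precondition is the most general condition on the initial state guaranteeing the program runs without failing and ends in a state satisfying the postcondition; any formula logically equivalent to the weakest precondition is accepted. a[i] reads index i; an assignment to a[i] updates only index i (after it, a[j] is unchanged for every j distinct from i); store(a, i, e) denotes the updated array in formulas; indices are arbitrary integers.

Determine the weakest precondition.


Working backward. After the program, the postcondition x - 5 ≥ 5 ∨ buf[2] ≤ -5 must hold; in canonical form it is x ≥ 10 ∨ buf[2] ≤ -5.
Before buf[1] := val: x ≥ 10 ∨ buf[2] ≤ -5
Before d := 2*vec[2]: x ≥ 10 ∨ buf[2] ≤ -5
Before buf[d + 3] := d + 9: x ≥ 10 ∨ store(buf, d + 3, d + 9)[2] ≤ -5
Before x := val - 4: val ≥ 14 ∨ store(buf, d + 3, d + 9)[2] ≤ -5
Answer: WP = val ≥ 14 ∨ store(buf, d + 3, d + 9)[2] ≤ -5


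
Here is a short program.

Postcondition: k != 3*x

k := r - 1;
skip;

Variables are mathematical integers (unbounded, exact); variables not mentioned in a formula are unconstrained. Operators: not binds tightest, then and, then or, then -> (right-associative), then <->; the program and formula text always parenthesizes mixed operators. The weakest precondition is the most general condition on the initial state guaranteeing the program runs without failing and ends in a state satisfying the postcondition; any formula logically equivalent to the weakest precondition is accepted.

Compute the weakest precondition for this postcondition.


Working backward. After the program, k != 3*x must hold.
Before skip: k != 3*x
Before k := r - 1: r != 3*x + 1
Answer: WP = r != 3*x + 1


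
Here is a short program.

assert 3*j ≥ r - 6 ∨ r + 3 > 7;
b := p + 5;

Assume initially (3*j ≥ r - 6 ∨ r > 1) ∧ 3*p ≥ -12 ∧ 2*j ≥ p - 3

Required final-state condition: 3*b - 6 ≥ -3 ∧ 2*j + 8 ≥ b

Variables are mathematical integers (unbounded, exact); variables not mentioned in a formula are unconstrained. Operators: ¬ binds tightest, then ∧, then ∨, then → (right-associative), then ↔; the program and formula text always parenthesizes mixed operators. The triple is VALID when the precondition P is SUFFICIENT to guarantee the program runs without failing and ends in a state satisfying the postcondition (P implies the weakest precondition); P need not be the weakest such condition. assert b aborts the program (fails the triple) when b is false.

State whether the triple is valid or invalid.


Working backward. After the program, the postcondition 3*b - 6 ≥ -3 ∧ 2*j + 8 ≥ b must hold; in canonical form it is 3*b ≥ 3 ∧ 2*j ≥ b - 8.
Before b := p + 5: 3*p ≥ -12 ∧ 2*j ≥ p - 3
Before assert 3*j ≥ r - 6 ∨ r + 3 > 7: (3*j ≥ r - 6 ∨ r > 4) ∧ 3*p ≥ -12 ∧ 2*j ≥ p - 3
The weakest precondition is (3*j ≥ r - 6 ∨ r > 4) ∧ 3*p ≥ -12 ∧ 2*j ≥ p - 3.
Check whether (3*j ≥ r - 6 ∨ r > 1) ∧ 3*p ≥ -12 ∧ 2*j ≥ p - 3 implies it.
Countermodel: at the initial state j = -1, p = 0, r = 4, the precondition holds but the weakest precondition fails.
Answer: invalid


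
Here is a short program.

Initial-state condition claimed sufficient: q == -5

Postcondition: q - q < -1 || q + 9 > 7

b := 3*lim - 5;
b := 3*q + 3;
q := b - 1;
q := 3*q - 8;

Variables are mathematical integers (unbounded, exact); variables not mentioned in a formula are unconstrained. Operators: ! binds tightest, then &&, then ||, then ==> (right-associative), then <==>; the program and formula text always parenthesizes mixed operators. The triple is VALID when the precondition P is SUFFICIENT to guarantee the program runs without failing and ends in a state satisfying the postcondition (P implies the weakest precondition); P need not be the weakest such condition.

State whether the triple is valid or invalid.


Working backward. After the program, the postcondition q - q < -1 || q + 9 > 7 must hold; in canonical form it is q > -2.
Before q := 3*q - 8: 3*q > 6
Before q := b - 1: 3*b > 9
Before b := 3*q + 3: 9*q > 0
Before b := 3*lim - 5: 9*q > 0
The weakest precondition is 9*q > 0.
Check whether q == -5 implies it.
Countermodel: at the initial state q = -5, the precondition holds but the weakest precondition fails.
Answer: invalid


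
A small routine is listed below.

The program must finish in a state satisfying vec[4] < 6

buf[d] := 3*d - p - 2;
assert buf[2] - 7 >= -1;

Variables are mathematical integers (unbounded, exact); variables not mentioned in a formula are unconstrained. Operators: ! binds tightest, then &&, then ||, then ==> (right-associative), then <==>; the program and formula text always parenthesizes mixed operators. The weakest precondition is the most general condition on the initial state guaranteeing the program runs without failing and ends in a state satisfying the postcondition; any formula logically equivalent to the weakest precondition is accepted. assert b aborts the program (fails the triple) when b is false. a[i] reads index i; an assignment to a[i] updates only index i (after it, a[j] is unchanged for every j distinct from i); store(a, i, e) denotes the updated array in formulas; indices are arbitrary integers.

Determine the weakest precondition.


Working backward. After the program, vec[4] < 6 must hold.
Before assert buf[2] - 7 >= -1: buf[2] >= 6 && vec[4] < 6
Before buf[d] := 3*d - p - 2: store(buf, d, 3*d - p - 2)[2] >= 6 && vec[4] < 6
Answer: WP = store(buf, d, 3*d - p - 2)[2] >= 6 && vec[4] < 6


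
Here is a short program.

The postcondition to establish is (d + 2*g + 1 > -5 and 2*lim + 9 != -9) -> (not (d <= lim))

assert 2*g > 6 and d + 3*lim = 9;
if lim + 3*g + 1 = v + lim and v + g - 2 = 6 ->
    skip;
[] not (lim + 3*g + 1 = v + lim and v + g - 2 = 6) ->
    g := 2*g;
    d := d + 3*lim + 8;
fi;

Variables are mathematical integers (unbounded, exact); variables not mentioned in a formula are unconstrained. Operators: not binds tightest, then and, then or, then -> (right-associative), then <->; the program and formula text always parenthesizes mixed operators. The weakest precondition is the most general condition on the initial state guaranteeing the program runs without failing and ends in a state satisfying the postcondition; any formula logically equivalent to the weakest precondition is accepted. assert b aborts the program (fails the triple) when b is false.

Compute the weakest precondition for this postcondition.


Working backward. After the program, the postcondition (d + 2*g + 1 > -5 and 2*lim + 9 != -9) -> (not (d <= lim)) must hold; in canonical form it is (d + 2*g > -6 and 2*lim != -18) -> (not (d <= lim)).
Then branch requires (d + 2*g > -6 and 2*lim != -18) -> (not (d <= lim)); else branch requires (d + 4*g + 3*lim > -14 and 2*lim != -18) -> (not (d + 2*lim <= -8)).
Before the if: ((3*g = v - 1 and g + v = 8) -> ((d + 2*g > -6 and 2*lim != -18) -> (not (d <= lim)))) and ((not (3*g = v - 1 and g + v = 8)) -> ((d + 4*g + 3*lim > -14 and 2*lim != -18) -> (not (d + 2*lim <= -8))))
Before assert 2*g > 6 and d + 3*lim = 9: 2*g > 6 and d + 3*lim = 9 and ((3*g = v - 1 and g + v = 8) -> ((d + 2*g > -6 and 2*lim != -18) -> (not (d <= lim)))) and ((not (3*g = v - 1 and g + v = 8)) -> ((d + 4*g + 3*lim > -14 and 2*lim != -18) -> (not (d + 2*lim <= -8))))
Answer: WP = 2*g > 6 and d + 3*lim = 9 and ((3*g = v - 1 and g + v = 8) -> ((d + 2*g > -6 and 2*lim != -18) -> (not (d <= lim)))) and ((not (3*g = v - 1 and g + v = 8)) -> ((d + 4*g + 3*lim > -14 and 2*lim != -18) -> (not (d + 2*lim <= -8))))


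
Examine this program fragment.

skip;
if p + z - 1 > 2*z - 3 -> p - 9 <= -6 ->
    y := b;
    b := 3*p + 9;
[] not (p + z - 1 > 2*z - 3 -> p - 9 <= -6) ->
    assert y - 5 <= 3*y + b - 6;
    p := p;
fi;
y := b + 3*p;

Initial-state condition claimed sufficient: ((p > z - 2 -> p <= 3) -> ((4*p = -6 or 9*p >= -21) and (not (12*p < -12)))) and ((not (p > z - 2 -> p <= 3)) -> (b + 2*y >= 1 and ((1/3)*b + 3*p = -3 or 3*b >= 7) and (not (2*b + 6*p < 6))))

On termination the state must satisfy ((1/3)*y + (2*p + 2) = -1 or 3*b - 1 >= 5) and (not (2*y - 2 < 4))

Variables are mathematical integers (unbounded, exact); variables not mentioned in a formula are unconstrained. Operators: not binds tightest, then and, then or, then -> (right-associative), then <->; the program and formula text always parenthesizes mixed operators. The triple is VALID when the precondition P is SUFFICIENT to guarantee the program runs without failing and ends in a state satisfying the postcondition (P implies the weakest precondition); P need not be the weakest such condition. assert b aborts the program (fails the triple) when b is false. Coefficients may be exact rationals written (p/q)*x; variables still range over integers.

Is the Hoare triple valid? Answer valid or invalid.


Working backward. After the program, the postcondition ((1/3)*y + (2*p + 2) = -1 or 3*b - 1 >= 5) and (not (2*y - 2 < 4)) must hold; in canonical form it is (2*p + (1/3)*y = -3 or 3*b >= 6) and (not (2*y < 6)).
Before y := b + 3*p: ((1/3)*b + 3*p = -3 or 3*b >= 6) and (not (2*b + 6*p < 6))
Then branch requires (4*p = -6 or 9*p >= -21) and (not (12*p < -12)); else branch requires b + 2*y >= 1 and ((1/3)*b + 3*p = -3 or 3*b >= 6) and (not (2*b + 6*p < 6)).
Before the if: ((p > z - 2 -> p <= 3) -> ((4*p = -6 or 9*p >= -21) and (not (12*p < -12)))) and ((not (p > z - 2 -> p <= 3)) -> (b + 2*y >= 1 and ((1/3)*b + 3*p = -3 or 3*b >= 6) and (not (2*b + 6*p < 6))))
Before skip: ((p > z - 2 -> p <= 3) -> ((4*p = -6 or 9*p >= -21) and (not (12*p < -12)))) and ((not (p > z - 2 -> p <= 3)) -> (b + 2*y >= 1 and ((1/3)*b + 3*p = -3 or 3*b >= 6) and (not (2*b + 6*p < 6))))
The weakest precondition is ((p > z - 2 -> p <= 3) -> ((4*p = -6 or 9*p >= -21) and (not (12*p < -12)))) and ((not (p > z - 2 -> p <= 3)) -> (b + 2*y >= 1 and ((1/3)*b + 3*p = -3 or 3*b >= 6) and (not (2*b + 6*p < 6)))).
Check whether ((p > z - 2 -> p <= 3) -> ((4*p = -6 or 9*p >= -21) and (not (12*p < -12)))) and ((not (p > z - 2 -> p <= 3)) -> (b + 2*y >= 1 and ((1/3)*b + 3*p = -3 or 3*b >= 7) and (not (2*b + 6*p < 6)))) implies it.
Every state satisfying the precondition satisfies the weakest precondition: the implication holds.
Answer: valid


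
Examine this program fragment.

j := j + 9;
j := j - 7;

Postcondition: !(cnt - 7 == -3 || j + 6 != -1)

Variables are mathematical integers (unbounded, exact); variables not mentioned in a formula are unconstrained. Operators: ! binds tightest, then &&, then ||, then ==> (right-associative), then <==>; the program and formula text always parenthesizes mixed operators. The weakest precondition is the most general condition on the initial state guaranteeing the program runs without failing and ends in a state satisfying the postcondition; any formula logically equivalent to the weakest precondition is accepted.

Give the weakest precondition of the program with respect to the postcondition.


Working backward. After the program, the postcondition !(cnt - 7 == -3 || j + 6 != -1) must hold; in canonical form it is !(cnt == 4 || j != -7).
Before j := j - 7: !(cnt == 4 || j != 0)
Before j := j + 9: !(cnt == 4 || j != -9)
Answer: WP = !(cnt == 4 || j != -9)


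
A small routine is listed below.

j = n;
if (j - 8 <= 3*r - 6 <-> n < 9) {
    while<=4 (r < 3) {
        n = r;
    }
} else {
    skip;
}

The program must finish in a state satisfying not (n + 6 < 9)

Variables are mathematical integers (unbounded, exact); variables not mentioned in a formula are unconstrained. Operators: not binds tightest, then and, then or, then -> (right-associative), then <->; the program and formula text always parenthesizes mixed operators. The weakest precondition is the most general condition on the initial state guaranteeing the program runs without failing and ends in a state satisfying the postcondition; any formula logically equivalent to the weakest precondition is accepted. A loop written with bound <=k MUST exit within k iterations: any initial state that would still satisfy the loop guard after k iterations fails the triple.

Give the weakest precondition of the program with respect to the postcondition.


Working backward. After the program, the postcondition not (n + 6 < 9) must hold; in canonical form it is not (n < 3).
Then branch requires (r < 3 -> (r < 3 -> (r < 3 -> (r < 3 -> (not (r < 3)))))) and ((not (r < 3)) -> (not (n < 3))); else branch requires not (n < 3).
Before the if: ((j <= 3*r + 2 <-> n < 9) -> ((r < 3 -> (r < 3 -> (r < 3 -> (r < 3 -> (not (r < 3)))))) and ((not (r < 3)) -> (not (n < 3))))) and ((not (j <= 3*r + 2 <-> n < 9)) -> (not (n < 3)))
Before j := n: ((n <= 3*r + 2 <-> n < 9) -> ((r < 3 -> (r < 3 -> (r < 3 -> (r < 3 -> (not (r < 3)))))) and ((not (r < 3)) -> (not (n < 3))))) and ((not (n <= 3*r + 2 <-> n < 9)) -> (not (n < 3)))
Answer: WP = ((n <= 3*r + 2 <-> n < 9) -> ((r < 3 -> (r < 3 -> (r < 3 -> (r < 3 -> (not (r < 3)))))) and ((not (r < 3)) -> (not (n < 3))))) and ((not (n <= 3*r + 2 <-> n < 9)) -> (not (n < 3)))


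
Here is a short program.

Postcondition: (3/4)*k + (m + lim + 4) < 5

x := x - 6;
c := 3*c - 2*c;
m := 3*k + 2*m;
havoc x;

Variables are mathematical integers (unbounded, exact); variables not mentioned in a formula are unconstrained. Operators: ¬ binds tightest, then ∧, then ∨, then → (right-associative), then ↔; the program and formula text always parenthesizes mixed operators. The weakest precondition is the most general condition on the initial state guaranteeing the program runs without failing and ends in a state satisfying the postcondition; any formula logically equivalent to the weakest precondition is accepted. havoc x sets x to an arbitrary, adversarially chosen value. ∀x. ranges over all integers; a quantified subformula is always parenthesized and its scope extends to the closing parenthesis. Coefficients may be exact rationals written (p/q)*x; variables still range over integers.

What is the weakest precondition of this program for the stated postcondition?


Working backward. After the program, the postcondition (3/4)*k + (m + lim + 4) < 5 must hold; in canonical form it is (3/4)*k + lim + m < 1.
Before havoc x: (3/4)*k + lim + m < 1
Before m := 3*k + 2*m: (15/4)*k + lim + 2*m < 1
Before c := 3*c - 2*c: (15/4)*k + lim + 2*m < 1
Before x := x - 6: (15/4)*k + lim + 2*m < 1
Answer: WP = (15/4)*k + lim + 2*m < 1


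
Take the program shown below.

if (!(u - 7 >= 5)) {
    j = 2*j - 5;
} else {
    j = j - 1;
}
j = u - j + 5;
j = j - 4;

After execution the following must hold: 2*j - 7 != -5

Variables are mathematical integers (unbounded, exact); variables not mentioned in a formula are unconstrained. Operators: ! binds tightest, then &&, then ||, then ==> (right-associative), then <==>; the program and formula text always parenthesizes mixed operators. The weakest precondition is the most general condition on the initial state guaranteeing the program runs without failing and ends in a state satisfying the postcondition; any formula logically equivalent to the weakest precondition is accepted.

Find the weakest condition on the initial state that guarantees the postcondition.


Working backward. After the program, the postcondition 2*j - 7 != -5 must hold; in canonical form it is 2*j != 2.
Before j := j - 4: 2*j != 10
Before j := u - j + 5: 2*u != 2*j
Then branch requires 2*u != 4*j - 10; else branch requires 2*u != 2*j - 2.
Before the if: ((!(u >= 12)) ==> 2*u != 4*j - 10) && (u >= 12 ==> 2*u != 2*j - 2)
Answer: WP = ((!(u >= 12)) ==> 2*u != 4*j - 10) && (u >= 12 ==> 2*u != 2*j - 2)


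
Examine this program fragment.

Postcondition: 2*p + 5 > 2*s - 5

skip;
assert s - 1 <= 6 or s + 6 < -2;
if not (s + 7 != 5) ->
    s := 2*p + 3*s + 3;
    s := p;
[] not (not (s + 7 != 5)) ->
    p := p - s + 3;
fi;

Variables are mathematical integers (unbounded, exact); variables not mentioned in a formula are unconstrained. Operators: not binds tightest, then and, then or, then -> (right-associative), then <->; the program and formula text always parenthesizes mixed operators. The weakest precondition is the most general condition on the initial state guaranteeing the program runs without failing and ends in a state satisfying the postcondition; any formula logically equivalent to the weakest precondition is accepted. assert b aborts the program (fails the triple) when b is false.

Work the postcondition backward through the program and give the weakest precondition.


Working backward. After the program, the postcondition 2*p + 5 > 2*s - 5 must hold; in canonical form it is 2*p > 2*s - 10.
Then branch requires true; else branch requires 2*p > 4*s - 16.
Before the if: s != -2 -> 2*p > 4*s - 16
Before assert s - 1 <= 6 or s + 6 < -2: (s <= 7 or s < -8) and (s != -2 -> 2*p > 4*s - 16)
Before skip: (s <= 7 or s < -8) and (s != -2 -> 2*p > 4*s - 16)
Answer: WP = (s <= 7 or s < -8) and (s != -2 -> 2*p > 4*s - 16)


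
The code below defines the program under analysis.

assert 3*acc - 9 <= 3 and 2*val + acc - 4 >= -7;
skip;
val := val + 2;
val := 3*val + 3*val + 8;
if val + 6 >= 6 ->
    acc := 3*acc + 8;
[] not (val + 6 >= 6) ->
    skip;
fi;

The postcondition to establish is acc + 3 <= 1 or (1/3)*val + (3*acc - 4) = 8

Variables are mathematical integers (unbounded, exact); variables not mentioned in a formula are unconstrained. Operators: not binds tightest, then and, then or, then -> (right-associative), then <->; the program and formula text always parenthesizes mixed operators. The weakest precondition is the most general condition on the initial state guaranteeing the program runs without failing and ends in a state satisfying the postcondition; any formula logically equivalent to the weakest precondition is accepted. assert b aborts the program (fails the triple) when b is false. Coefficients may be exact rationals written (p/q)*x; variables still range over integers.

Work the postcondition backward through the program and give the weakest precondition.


Working backward. After the program, the postcondition acc + 3 <= 1 or (1/3)*val + (3*acc - 4) = 8 must hold; in canonical form it is acc <= -2 or 3*acc + (1/3)*val = 12.
Then branch requires 3*acc <= -10 or 9*acc + (1/3)*val = -12; else branch requires acc <= -2 or 3*acc + (1/3)*val = 12.
Before the if: (val >= 0 -> (3*acc <= -10 or 9*acc + (1/3)*val = -12)) and ((not (val >= 0)) -> (acc <= -2 or 3*acc + (1/3)*val = 12))
Before val := 3*val + 3*val + 8: (6*val >= -8 -> (3*acc <= -10 or 9*acc + 2*val = -44/3)) and ((not (6*val >= -8)) -> (acc <= -2 or 3*acc + 2*val = 28/3))
Before val := val + 2: (6*val >= -20 -> (3*acc <= -10 or 9*acc + 2*val = -56/3)) and ((not (6*val >= -20)) -> (acc <= -2 or 3*acc + 2*val = 16/3))
Before skip: (6*val >= -20 -> (3*acc <= -10 or 9*acc + 2*val = -56/3)) and ((not (6*val >= -20)) -> (acc <= -2 or 3*acc + 2*val = 16/3))
Before assert 3*acc - 9 <= 3 and 2*val + acc - 4 >= -7: 3*acc <= 12 and acc + 2*val >= -3 and (6*val >= -20 -> (3*acc <= -10 or 9*acc + 2*val = -56/3)) and ((not (6*val >= -20)) -> (acc <= -2 or 3*acc + 2*val = 16/3))
Answer: WP = 3*acc <= 12 and acc + 2*val >= -3 and (6*val >= -20 -> (3*acc <= -10 or 9*acc + 2*val = -56/3)) and ((not (6*val >= -20)) -> (acc <= -2 or 3*acc + 2*val = 16/3))
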